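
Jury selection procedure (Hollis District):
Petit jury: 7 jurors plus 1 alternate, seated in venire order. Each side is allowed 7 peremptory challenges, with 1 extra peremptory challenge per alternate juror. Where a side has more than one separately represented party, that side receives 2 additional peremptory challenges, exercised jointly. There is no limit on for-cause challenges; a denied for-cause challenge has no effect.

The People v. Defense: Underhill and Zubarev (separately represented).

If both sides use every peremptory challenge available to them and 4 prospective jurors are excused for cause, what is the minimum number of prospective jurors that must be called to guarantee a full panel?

Seats to fill: 7 + 1 alternates = 8.
Peremptories — The People: 7 + 1×1 = 8; Defense: 7 + 1×1 + 2 = 10; total 18.
For-cause removals: 4.
Minimum venire: 8 + 18 + 4 = 30.

30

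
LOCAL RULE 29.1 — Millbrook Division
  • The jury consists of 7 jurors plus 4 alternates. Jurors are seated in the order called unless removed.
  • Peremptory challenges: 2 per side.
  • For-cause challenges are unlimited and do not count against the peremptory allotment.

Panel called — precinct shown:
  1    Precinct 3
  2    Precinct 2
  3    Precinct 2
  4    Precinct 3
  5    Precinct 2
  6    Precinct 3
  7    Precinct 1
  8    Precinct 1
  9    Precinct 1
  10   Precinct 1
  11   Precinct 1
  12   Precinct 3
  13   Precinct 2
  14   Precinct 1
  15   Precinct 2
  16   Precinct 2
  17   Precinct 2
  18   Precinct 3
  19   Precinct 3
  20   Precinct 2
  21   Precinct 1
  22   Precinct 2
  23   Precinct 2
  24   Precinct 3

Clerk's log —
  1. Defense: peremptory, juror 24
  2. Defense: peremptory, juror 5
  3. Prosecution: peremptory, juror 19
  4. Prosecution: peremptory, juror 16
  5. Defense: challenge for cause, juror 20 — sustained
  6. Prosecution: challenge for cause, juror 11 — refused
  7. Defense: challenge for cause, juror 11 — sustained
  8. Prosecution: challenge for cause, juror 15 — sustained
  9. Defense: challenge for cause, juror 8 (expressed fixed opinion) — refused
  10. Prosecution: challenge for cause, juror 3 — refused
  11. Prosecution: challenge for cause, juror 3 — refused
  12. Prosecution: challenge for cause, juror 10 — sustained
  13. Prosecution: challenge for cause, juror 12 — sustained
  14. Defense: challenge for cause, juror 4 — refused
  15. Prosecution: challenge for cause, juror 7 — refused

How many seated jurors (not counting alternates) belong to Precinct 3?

Removed: #5, #10, #11, #12, #15, #16, #19, #20, #24.
Seated jurors 1–7: #1, #2, #3, #4, #6, #7, #8 (alternates #9, #13, #14, #17 not counted).
Of those, in Precinct 3: #1, #4, #6 → 3.

3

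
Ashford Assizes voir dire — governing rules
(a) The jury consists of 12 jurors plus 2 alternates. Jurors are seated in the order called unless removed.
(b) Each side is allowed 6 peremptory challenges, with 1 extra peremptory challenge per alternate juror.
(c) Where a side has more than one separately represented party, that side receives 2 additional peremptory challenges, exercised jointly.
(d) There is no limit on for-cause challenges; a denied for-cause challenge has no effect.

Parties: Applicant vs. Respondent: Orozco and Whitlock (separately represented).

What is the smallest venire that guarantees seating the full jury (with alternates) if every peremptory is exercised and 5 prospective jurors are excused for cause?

Seats to fill: 12 + 2 alternates = 14.
Peremptories — Applicant: 6 + 1×2 = 8; Respondent: 6 + 1×2 + 2 = 10; total 18.
For-cause removals: 5.
Minimum venire: 14 + 18 + 5 = 37.

37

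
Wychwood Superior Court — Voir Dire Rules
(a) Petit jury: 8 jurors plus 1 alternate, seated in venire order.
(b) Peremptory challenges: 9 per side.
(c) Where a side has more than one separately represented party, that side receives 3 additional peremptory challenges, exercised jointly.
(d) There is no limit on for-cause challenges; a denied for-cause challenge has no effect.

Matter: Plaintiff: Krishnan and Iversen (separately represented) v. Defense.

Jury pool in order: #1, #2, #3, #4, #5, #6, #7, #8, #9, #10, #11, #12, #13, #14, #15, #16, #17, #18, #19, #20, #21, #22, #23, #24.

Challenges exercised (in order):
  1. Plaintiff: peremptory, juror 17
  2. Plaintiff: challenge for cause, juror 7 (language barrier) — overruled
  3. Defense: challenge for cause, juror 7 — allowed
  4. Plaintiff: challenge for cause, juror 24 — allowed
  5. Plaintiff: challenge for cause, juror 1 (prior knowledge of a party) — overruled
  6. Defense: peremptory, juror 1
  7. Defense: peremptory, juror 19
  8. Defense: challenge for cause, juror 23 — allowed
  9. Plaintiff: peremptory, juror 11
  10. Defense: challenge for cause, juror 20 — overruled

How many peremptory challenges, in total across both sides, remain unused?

Plaintiff allotment: 9 base + 3 multi-party = 12. Defense allotment: 9.
Plaintiff peremptories used: #17, #11 — 2 (for-cause on #7, #24, #1 don't count).
Defense peremptories used: #1, #19 — 2 (for-cause on #7, #23, #20 don't count).
Remaining: (12 − 2) + (9 − 2) = 17.

17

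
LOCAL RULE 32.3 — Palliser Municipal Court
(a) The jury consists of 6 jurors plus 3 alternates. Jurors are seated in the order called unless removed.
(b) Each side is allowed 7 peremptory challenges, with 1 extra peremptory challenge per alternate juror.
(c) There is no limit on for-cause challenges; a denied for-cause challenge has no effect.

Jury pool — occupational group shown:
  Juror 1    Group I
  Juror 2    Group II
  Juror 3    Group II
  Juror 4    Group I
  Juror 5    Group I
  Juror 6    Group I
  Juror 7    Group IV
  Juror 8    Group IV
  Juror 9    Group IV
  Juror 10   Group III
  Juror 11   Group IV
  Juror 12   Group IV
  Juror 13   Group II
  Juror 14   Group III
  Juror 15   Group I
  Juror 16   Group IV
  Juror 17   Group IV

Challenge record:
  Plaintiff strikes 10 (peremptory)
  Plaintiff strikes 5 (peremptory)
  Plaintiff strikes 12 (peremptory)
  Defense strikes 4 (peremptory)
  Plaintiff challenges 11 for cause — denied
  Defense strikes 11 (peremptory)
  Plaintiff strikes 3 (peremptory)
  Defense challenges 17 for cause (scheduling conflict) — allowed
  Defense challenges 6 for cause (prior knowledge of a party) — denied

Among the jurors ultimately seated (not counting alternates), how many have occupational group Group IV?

Removed: #3, #4, #5, #10, #11, #12, #17.
Seated jurors 1–6: #1, #2, #6, #7, #8, #9 (alternates #13, #14, #15 not counted).
Of those, in Group IV: #7, #8, #9 → 3.

3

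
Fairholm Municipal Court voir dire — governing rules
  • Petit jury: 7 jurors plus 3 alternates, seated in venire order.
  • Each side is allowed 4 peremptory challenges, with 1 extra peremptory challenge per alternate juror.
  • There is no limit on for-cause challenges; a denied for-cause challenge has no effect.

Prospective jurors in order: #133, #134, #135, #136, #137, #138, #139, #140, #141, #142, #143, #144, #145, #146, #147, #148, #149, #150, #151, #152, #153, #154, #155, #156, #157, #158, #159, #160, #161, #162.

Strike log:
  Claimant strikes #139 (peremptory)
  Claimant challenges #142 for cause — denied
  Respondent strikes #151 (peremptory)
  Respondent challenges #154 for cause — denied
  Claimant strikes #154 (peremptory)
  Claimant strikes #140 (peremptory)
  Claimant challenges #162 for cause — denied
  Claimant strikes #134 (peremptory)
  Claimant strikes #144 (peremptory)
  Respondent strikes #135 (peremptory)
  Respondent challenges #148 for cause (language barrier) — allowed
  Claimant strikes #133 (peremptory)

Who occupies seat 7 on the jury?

145

Removed: #133, #134, #135, #139, #140, #144, #148, #151, #154. (#142, #162 stay — for-cause denied.)
Seating in order: seats 1–7 → #136, #137, #138, #141, #142, #143, #145; alternates → #146, #147, #149.
So seat 7 is #145.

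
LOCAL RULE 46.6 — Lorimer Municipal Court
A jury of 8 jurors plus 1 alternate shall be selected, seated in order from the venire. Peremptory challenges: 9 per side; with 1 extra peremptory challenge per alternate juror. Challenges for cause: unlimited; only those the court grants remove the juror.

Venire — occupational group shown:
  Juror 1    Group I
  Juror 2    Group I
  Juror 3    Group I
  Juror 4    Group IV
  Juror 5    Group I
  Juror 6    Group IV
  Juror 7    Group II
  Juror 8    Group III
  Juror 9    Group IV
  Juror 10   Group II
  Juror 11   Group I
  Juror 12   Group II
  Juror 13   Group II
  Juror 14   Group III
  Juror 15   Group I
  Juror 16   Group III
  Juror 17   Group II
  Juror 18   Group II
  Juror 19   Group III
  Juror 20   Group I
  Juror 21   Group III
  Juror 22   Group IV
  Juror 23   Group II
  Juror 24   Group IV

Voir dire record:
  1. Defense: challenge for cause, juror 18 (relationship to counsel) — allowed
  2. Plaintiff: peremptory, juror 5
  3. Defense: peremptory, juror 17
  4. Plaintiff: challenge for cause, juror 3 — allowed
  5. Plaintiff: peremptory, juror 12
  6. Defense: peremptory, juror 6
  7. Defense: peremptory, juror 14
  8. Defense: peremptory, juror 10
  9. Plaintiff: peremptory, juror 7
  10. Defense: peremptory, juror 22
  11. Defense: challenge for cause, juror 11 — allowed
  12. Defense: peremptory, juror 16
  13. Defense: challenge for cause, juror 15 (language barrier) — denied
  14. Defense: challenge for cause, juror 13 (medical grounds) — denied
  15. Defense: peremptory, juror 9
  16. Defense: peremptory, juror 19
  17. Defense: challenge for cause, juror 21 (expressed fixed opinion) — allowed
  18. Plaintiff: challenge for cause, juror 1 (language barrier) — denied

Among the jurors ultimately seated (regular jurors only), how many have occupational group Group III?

Removed: #3, #5, #6, #7, #9, #10, #11, #12, #14, #16, #17, #18, #19, #21, #22.
Seated jurors 1–8: #1, #2, #4, #8, #13, #15, #20, #23 (alternates #24 not counted).
Of those, in Group III: #8 → 1.

1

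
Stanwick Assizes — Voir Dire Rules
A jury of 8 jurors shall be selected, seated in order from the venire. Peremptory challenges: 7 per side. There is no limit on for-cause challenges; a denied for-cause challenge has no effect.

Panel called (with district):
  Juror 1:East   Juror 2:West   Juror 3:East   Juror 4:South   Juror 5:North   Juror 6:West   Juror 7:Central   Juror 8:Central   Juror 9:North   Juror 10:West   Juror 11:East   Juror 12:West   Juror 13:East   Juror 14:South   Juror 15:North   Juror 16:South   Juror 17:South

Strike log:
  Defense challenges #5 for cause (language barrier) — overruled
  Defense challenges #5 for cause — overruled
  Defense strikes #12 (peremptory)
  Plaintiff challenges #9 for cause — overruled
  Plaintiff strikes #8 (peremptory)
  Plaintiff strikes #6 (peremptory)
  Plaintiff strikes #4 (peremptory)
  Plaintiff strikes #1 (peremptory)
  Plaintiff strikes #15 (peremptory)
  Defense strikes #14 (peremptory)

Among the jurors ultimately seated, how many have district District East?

3

Removed: #1, #4, #6, #8, #12, #14, #15.
Seated jurors 1–8: #2, #3, #5, #7, #9, #10, #11, #13.
Of those, in District East: #3, #11, #13 → 3.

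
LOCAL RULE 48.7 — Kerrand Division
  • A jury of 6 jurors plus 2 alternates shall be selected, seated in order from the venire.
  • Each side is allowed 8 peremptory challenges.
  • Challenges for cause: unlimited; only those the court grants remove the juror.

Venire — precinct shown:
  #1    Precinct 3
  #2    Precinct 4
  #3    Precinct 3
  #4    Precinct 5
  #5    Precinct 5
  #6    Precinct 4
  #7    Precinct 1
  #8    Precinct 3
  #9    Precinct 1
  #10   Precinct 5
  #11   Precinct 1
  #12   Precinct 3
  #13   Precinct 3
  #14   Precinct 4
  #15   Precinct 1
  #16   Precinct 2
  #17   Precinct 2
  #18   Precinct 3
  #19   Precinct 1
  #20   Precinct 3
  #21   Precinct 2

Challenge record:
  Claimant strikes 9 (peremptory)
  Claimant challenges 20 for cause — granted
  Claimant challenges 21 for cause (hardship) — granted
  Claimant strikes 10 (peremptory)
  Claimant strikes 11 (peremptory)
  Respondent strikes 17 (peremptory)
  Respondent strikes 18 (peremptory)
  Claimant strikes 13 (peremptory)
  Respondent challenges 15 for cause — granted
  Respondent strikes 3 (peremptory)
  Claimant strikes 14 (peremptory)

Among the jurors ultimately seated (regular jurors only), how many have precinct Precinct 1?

Removed: #3, #9, #10, #11, #13, #14, #15, #17, #18, #20, #21.
Seated jurors 1–6: #1, #2, #4, #5, #6, #7 (alternates #8, #12 not counted).
Of those, in Precinct 1: #7 → 1.

1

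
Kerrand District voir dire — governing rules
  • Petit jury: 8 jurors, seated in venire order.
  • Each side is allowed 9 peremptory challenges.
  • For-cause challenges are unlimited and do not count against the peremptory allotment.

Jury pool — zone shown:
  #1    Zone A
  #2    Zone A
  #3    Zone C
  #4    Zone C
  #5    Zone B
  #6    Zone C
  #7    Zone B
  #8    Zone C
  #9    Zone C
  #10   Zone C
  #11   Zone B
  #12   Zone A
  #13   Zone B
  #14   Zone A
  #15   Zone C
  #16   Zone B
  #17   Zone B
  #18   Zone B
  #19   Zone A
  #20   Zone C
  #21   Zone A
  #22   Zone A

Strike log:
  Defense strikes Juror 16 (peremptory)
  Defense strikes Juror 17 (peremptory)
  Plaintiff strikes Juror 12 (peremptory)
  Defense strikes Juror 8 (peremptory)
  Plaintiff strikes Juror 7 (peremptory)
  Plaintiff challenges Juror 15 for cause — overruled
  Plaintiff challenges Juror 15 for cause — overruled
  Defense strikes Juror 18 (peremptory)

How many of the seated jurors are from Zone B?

1

Removed: #7, #8, #12, #16, #17, #18.
Seated jurors 1–8: #1, #2, #3, #4, #5, #6, #9, #10.
Of those, in Zone B: #5 → 1.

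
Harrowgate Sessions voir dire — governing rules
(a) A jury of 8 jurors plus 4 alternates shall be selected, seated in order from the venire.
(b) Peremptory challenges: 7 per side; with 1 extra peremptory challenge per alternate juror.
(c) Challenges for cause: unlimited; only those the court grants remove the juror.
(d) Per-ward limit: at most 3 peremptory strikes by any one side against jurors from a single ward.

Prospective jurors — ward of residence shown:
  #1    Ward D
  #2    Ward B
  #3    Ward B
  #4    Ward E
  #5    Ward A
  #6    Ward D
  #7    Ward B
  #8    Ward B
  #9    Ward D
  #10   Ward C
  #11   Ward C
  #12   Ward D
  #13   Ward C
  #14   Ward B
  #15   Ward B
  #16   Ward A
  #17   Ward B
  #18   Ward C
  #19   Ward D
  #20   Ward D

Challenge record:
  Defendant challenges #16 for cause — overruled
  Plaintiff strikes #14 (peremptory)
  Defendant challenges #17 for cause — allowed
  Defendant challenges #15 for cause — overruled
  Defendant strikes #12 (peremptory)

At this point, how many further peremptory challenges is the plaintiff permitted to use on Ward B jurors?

Plaintiff peremptories so far: #14 — 1 of 11 used, 10 left overall.
Against Ward B: #14 — 1 used; per-ward cap 3 leaves 2.
Binding limit: min(10, 2) = 2.

2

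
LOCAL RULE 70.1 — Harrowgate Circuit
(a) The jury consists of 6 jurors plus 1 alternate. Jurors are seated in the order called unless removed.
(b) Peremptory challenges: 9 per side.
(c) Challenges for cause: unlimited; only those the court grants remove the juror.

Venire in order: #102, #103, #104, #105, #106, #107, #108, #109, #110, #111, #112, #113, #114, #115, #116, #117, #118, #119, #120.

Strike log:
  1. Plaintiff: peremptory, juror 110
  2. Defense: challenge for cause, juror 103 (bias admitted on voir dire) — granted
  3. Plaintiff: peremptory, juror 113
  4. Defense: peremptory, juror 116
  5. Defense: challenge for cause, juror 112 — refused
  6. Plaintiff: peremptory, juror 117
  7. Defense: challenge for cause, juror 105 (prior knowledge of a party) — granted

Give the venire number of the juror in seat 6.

Removed: #103, #105, #110, #113, #116, #117. (#112 stays — for-cause denied.)
Filling seats in venire order through position 6: #102, #104, #106, #107, #108, #109.
So seat 6 is #109.

109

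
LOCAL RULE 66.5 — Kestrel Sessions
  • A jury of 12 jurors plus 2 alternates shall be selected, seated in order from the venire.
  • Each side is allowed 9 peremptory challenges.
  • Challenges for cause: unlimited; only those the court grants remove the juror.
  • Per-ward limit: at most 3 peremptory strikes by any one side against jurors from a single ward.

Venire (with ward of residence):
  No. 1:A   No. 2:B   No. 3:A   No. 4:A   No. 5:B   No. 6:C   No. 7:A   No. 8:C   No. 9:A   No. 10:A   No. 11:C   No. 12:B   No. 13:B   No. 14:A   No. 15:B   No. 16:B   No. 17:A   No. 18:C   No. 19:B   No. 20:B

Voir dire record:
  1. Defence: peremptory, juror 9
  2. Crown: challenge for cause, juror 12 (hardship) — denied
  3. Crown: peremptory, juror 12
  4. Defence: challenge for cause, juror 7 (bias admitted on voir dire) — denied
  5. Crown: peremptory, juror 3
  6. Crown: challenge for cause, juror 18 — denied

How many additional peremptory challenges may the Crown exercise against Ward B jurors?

Crown peremptories so far: #12, #3 — 2 of 9 used, 7 left overall.
Against Ward B: #12 — 1 used; per-ward cap 3 leaves 2.
Binding limit: min(7, 2) = 2.

2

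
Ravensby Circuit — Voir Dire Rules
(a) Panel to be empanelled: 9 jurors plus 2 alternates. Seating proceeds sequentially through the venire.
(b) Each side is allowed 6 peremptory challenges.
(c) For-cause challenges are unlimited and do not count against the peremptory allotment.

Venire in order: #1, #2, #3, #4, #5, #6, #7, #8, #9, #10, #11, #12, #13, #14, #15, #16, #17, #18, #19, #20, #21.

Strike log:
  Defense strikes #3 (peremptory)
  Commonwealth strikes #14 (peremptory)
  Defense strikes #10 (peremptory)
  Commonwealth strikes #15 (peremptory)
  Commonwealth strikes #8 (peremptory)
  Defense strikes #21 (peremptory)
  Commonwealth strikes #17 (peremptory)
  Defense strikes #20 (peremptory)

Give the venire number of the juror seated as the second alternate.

16

Removed: #3, #8, #10, #14, #15, #17, #20, #21.
Seating in order: seats 1–9 → #1, #2, #4, #5, #6, #7, #9, #11, #12; alternates → #13, #16.
So alternate 2 is #16.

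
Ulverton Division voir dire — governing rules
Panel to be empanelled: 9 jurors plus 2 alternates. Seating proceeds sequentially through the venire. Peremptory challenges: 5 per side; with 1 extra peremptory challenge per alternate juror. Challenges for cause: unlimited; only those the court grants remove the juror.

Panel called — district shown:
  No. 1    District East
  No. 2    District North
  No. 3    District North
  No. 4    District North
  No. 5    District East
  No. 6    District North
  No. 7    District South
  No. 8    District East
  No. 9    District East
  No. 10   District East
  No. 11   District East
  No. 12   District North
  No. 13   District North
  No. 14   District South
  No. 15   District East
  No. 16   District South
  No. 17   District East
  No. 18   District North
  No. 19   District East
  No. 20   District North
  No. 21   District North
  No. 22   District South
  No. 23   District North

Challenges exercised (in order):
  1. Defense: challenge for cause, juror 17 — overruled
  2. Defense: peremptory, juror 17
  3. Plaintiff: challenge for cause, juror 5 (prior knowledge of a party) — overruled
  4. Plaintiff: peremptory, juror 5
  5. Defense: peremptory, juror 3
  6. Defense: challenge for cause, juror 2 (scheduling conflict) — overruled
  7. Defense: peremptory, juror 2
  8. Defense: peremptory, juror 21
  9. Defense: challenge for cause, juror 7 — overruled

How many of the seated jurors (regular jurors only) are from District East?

5

Removed: #2, #3, #5, #17, #21.
Seated jurors 1–9: #1, #4, #6, #7, #8, #9, #10, #11, #12 (alternates #13, #14 not counted).
Of those, in District East: #1, #8, #9, #10, #11 → 5.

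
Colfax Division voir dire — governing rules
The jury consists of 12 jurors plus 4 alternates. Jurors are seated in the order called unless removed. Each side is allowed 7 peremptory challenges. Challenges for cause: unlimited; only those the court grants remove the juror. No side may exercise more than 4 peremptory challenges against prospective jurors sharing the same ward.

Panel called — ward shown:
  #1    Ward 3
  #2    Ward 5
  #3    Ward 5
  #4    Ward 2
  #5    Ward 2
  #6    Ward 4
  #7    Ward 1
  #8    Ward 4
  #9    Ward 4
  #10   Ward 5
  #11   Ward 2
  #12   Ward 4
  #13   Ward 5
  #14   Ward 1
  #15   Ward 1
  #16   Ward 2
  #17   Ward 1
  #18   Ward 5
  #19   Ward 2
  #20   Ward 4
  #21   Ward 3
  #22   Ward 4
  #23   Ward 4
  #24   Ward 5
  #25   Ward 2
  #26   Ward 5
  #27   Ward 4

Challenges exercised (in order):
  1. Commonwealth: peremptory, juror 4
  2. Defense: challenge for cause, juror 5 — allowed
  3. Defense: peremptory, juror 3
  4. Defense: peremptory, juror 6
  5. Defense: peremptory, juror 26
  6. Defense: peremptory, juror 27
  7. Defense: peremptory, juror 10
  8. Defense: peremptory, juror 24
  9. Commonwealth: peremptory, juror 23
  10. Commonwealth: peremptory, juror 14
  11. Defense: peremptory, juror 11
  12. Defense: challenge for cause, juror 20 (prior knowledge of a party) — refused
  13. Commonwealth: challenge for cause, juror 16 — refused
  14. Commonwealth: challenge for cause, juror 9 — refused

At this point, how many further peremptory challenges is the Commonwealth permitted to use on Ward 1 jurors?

Commonwealth peremptories so far: #4, #23, #14 — 3 of 7 used, 4 left overall.
Against Ward 1: #14 — 1 used; per-ward cap 4 leaves 3.
Binding limit: min(4, 3) = 3.

3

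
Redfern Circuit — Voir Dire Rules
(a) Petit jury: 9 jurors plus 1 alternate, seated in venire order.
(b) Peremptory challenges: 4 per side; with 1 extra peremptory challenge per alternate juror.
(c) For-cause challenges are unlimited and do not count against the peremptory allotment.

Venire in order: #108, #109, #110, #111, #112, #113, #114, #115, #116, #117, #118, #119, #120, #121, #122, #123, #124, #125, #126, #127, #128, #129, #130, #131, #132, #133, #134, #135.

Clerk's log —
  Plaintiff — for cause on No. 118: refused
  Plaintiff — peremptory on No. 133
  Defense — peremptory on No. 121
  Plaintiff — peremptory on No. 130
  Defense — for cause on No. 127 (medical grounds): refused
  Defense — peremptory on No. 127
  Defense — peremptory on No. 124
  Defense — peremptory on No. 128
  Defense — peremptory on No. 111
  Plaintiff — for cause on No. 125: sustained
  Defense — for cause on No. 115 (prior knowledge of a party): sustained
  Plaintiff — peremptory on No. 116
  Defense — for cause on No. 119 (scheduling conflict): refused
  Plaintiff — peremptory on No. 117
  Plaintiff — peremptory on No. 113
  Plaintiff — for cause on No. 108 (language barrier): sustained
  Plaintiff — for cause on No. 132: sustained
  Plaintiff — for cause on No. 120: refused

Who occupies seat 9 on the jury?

Removed: #108, #111, #113, #115, #116, #117, #121, #124, #125, #127, #128, #130, #132, #133. (#118, #119, #120 stay — for-cause denied.)
Seating in order: seats 1–9 → #109, #110, #112, #114, #118, #119, #120, #122, #123; alternates → #126.
So seat 9 is #123.

123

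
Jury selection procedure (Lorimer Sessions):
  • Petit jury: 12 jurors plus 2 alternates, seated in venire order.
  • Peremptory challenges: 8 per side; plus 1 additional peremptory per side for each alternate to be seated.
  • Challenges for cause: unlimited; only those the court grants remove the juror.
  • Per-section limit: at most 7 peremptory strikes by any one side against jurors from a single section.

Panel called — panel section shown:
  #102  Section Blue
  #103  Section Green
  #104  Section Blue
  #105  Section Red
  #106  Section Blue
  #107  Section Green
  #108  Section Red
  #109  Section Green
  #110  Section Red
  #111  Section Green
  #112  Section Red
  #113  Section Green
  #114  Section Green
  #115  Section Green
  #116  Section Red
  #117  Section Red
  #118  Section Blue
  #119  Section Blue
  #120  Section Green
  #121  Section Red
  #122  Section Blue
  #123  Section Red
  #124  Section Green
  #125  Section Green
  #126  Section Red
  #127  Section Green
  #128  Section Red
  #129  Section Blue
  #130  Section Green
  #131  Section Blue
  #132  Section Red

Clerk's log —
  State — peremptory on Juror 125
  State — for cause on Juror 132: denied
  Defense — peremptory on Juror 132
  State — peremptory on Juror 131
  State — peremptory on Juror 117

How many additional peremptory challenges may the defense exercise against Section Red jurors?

6

Defense peremptories so far: #132 — 1 of 10 used, 9 left overall.
Against Section Red: #132 — 1 used; per-section cap 7 leaves 6.
Binding limit: min(9, 6) = 6.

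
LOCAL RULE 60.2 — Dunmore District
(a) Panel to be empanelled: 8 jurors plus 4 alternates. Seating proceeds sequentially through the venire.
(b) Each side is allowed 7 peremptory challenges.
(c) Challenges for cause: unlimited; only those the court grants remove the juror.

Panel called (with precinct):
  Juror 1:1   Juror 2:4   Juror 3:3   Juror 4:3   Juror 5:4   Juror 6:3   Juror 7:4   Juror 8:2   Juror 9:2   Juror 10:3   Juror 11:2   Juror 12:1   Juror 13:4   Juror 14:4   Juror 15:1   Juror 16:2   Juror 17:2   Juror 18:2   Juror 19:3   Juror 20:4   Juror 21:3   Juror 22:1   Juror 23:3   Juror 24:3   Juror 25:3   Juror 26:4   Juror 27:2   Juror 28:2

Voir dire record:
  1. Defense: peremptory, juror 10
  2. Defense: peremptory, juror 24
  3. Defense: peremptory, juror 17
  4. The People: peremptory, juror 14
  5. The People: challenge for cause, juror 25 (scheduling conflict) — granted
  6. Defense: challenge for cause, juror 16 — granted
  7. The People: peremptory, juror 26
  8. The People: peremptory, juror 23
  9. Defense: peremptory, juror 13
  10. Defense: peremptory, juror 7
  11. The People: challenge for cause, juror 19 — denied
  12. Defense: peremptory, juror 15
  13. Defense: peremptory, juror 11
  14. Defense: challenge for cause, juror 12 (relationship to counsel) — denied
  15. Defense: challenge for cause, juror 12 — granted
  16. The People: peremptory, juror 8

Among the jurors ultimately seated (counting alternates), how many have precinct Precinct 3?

5

Removed: #7, #8, #10, #11, #12, #13, #14, #15, #16, #17, #23, #24, #25, #26.
Seated (12 incl. alternates): #1, #2, #3, #4, #5, #6, #9, #18, #19, #20, #21, #22.
Of those, in Precinct 3: #3, #4, #6, #19, #21 → 5.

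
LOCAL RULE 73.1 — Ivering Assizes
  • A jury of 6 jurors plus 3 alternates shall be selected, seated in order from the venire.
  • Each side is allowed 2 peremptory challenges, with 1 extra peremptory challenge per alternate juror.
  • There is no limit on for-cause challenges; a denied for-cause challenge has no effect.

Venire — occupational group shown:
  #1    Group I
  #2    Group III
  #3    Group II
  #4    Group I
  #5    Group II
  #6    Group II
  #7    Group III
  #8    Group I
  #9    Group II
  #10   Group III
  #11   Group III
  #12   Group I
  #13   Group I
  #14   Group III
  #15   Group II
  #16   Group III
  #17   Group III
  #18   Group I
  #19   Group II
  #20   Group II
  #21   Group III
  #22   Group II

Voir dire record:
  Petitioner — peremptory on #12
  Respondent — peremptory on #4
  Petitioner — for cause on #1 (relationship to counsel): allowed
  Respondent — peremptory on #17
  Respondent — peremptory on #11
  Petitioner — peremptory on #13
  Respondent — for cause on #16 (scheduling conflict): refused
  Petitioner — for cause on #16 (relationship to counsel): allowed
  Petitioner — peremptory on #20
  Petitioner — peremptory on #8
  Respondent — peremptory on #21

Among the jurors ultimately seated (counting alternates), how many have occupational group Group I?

Removed: #1, #4, #8, #11, #12, #13, #16, #17, #20, #21.
Seated (9 incl. alternates): #2, #3, #5, #6, #7, #9, #10, #14, #15.
None of those are in Group I → 0.

0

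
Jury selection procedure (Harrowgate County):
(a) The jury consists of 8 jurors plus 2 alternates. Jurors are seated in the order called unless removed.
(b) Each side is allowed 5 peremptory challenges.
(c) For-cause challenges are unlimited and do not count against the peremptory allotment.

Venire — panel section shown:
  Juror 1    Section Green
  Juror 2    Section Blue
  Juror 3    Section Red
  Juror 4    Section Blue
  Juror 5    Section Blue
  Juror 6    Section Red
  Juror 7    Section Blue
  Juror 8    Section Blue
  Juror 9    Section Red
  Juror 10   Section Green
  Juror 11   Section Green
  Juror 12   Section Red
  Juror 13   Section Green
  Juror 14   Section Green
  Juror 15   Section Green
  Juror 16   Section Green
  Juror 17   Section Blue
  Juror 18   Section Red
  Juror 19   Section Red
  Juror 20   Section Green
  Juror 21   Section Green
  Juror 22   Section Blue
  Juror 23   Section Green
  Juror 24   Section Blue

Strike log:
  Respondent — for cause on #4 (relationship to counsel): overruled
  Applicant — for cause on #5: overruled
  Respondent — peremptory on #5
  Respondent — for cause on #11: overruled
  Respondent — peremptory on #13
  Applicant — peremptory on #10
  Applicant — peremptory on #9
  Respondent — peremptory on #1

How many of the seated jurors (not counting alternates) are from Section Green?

1

Removed: #1, #5, #9, #10, #13.
Seated jurors 1–8: #2, #3, #4, #6, #7, #8, #11, #12 (alternates #14, #15 not counted).
Of those, in Section Green: #11 → 1.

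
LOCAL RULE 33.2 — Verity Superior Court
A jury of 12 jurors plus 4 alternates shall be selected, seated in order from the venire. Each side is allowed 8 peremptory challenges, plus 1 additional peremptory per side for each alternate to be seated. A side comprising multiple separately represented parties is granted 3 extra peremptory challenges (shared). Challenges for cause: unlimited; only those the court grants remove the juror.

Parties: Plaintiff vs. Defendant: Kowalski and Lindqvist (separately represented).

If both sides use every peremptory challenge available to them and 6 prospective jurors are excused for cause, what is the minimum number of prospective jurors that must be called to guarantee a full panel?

Seats to fill: 12 + 4 alternates = 16.
Peremptories — Plaintiff: 8 + 1×4 = 12; Defendant: 8 + 1×4 + 3 = 15; total 27.
For-cause removals: 6.
Minimum venire: 16 + 27 + 6 = 49.

49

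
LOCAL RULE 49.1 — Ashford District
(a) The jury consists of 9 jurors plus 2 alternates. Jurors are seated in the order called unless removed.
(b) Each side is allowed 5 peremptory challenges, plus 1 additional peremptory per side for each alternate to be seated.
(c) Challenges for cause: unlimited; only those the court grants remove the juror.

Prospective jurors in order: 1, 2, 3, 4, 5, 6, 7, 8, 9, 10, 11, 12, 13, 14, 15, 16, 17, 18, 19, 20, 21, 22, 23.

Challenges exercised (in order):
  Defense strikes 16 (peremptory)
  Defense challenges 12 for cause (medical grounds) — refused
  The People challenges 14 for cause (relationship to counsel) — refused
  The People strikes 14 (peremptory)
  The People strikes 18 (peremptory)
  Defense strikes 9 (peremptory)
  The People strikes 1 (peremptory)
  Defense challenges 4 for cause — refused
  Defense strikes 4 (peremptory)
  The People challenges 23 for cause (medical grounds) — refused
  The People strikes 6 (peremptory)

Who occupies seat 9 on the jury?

Removed: #1, #4, #6, #9, #14, #16, #18. (#12, #23 stay — for-cause denied.)
Seating in order: seats 1–9 → #2, #3, #5, #7, #8, #10, #11, #12, #13; alternates → #15, #17.
So seat 9 is #13.

13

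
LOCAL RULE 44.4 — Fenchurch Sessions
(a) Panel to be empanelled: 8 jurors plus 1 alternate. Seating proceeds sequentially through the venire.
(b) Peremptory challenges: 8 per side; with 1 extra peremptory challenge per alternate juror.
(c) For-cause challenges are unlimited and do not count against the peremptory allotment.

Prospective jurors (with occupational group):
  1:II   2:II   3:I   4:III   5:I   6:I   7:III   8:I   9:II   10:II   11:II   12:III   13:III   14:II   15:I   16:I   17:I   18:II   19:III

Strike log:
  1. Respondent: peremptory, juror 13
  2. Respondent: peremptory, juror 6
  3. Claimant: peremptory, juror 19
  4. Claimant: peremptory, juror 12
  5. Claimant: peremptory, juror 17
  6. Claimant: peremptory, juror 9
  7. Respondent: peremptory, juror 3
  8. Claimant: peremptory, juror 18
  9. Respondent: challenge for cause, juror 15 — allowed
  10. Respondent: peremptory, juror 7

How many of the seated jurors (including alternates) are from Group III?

1

Removed: #3, #6, #7, #9, #12, #13, #15, #17, #18, #19.
Seated (9 incl. alternates): #1, #2, #4, #5, #8, #10, #11, #14, #16.
Of those, in Group III: #4 → 1.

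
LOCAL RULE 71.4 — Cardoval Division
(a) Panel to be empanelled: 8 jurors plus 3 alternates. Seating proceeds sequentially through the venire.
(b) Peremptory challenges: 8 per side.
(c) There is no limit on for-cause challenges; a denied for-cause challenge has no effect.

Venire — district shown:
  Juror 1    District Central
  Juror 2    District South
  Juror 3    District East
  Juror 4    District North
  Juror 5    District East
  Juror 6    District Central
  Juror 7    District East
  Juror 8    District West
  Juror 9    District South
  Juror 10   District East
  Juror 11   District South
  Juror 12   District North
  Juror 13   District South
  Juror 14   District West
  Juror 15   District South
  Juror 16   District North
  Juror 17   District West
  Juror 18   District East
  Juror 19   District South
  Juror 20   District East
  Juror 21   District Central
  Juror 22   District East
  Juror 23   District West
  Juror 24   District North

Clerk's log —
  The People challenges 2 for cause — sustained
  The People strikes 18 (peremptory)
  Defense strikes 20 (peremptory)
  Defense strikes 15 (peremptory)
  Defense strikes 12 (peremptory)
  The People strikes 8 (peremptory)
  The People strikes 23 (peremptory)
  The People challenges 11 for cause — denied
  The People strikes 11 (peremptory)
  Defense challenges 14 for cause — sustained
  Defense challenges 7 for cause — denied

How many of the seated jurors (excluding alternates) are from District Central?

Removed: #2, #8, #11, #12, #14, #15, #18, #20, #23.
Seated jurors 1–8: #1, #3, #4, #5, #6, #7, #9, #10 (alternates #13, #16, #17 not counted).
Of those, in District Central: #1, #6 → 2.

2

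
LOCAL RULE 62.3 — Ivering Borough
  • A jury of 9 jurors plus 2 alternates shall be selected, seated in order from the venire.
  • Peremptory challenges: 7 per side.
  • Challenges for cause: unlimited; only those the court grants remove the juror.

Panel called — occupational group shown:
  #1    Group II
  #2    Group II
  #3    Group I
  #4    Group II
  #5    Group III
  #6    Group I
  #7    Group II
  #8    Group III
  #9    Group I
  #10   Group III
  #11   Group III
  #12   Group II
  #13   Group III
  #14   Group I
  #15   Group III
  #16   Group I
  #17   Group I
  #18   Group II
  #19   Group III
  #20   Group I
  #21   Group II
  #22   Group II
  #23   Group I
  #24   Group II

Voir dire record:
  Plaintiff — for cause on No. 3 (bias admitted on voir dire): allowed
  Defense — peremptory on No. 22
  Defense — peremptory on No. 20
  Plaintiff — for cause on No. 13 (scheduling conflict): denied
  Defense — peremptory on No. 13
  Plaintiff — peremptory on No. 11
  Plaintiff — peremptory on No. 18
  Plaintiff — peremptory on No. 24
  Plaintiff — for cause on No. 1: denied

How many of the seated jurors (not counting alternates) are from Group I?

2

Removed: #3, #11, #13, #18, #20, #22, #24.
Seated jurors 1–9: #1, #2, #4, #5, #6, #7, #8, #9, #10 (alternates #12, #14 not counted).
Of those, in Group I: #6, #9 → 2.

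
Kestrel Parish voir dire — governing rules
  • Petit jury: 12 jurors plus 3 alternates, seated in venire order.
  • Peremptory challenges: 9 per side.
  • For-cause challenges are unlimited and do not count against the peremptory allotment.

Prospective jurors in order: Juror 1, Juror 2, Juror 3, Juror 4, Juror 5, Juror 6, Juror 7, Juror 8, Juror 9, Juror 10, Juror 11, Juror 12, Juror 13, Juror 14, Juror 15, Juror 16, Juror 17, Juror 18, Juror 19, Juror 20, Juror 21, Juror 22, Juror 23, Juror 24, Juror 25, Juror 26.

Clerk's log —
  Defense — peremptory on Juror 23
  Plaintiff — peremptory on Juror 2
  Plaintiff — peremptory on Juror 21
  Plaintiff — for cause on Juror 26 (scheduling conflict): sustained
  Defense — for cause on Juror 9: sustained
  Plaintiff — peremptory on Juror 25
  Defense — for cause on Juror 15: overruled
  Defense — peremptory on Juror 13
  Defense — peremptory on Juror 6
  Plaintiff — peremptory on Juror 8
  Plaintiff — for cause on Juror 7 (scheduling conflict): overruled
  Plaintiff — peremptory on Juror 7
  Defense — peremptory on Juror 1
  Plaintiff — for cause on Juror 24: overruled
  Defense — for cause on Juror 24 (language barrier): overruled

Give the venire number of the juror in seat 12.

19

Removed: #1, #2, #6, #7, #8, #9, #13, #21, #23, #25, #26. (#15, #24 stay — for-cause denied.)
Filling seats in venire order through position 12: #3, #4, #5, #10, #11, #12, #14, #15, #16, #17, #18, #19.
So seat 12 is #19.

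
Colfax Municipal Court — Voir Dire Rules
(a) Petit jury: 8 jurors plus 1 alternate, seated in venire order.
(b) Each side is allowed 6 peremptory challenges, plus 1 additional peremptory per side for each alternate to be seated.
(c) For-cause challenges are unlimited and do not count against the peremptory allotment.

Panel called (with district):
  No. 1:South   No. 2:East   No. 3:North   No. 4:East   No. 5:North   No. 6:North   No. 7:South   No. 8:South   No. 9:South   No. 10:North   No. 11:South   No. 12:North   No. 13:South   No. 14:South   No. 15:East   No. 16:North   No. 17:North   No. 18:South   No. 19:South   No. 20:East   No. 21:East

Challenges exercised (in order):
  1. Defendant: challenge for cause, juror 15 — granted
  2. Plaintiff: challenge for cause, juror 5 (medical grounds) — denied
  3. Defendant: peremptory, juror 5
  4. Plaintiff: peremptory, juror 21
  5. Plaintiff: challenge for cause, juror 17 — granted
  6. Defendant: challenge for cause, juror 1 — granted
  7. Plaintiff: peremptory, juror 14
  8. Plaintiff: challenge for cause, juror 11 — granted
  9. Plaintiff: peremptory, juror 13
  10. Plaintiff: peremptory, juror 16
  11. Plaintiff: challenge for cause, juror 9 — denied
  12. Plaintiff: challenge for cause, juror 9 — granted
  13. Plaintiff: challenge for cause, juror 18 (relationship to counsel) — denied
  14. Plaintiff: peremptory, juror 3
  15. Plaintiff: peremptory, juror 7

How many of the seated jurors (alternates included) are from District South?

3

Removed: #1, #3, #5, #7, #9, #11, #13, #14, #15, #16, #17, #21.
Seated (9 incl. alternates): #2, #4, #6, #8, #10, #12, #18, #19, #20.
Of those, in District South: #8, #18, #19 → 3.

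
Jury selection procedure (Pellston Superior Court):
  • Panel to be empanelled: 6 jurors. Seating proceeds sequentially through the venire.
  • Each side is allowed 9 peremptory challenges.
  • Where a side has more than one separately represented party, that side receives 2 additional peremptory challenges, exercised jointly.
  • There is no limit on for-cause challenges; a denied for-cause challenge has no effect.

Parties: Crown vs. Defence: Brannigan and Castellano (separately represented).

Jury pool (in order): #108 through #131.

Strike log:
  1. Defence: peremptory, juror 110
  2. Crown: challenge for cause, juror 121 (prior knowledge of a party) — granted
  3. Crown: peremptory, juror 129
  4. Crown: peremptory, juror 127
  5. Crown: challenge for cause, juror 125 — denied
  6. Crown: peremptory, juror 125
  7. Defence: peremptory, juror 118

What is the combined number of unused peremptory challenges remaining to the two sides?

Crown allotment: 9. Defence allotment: 9 base + 2 multi-party = 11.
Crown peremptories used: #129, #127, #125 — 3 (for-cause on #121, #125 don't count).
Defence peremptories used: #110, #118 — 2.
Remaining: (9 − 3) + (11 − 2) = 15.

15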